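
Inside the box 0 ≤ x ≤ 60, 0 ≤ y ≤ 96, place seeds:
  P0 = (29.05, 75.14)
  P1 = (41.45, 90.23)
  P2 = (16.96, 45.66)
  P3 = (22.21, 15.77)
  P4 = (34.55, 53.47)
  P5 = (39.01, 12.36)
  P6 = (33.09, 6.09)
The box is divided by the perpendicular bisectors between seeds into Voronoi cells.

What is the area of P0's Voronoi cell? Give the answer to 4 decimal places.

1. box [0,60]×[0,96]: [(0, 0) (60, 0) (60, 96) (0, 96)]
2. ⊥bis P0·P1 via (35.25,82.685): [(0, 0) (60, 0) (60, 62.347) (19.0465, 96) (0, 96)]  |A|=5070.8966
3. ⊥bis P0·P2 via (23.005,60.4): [(0, 69.8345) (60, 45.228) (60, 62.347) (19.0465, 96) (0, 96)]  |A|=1619.0191
4. ⊥bis P0·P3 via (25.63,45.455): [(0, 69.8345) (60, 45.228) (60, 62.347) (19.0465, 96) (0, 96)]  |A|=1619.0191
5. ⊥bis P0·P4 via (31.8,64.305): [(0, 69.8345) (20.4855, 61.4333) (51.5249, 69.3113) (19.0465, 96) (0, 96)]  |A|=1139.327
6. ⊥bis P0·P5 via (34.03,43.75): [(0, 69.8345) (20.4855, 61.4333) (51.5249, 69.3113) (19.0465, 96) (0, 96)]  |A|=1139.327
7. ⊥bis P0·P6 via (31.07,40.615): [(0, 69.8345) (20.4855, 61.4333) (51.5249, 69.3113) (19.0465, 96) (0, 96)]  |A|=1139.327
8. canonical 5-gon: [(0, 69.8345) (20.4855, 61.4333) (51.5249, 69.3113) (19.0465, 96) (0, 96)]
9. shoelace: 1139.327

Area of P0's cell: 1139.3270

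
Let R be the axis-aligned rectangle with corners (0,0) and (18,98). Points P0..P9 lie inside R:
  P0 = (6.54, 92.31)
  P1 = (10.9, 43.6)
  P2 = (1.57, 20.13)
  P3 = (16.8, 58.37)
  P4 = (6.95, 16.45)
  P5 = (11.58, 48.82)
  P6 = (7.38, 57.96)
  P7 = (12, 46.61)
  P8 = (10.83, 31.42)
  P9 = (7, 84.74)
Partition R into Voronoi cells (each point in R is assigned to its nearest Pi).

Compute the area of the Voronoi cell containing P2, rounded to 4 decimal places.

1. box [0,18]×[0,98]: [(0, 0) (18, 0) (18, 98) (0, 98)]
2. ⊥bis P2·P0 via (4.055,56.22): [(0, 56.4992) (0, 0) (18, 0) (18, 55.2598)]  |A|=1005.8312
3. ⊥bis P2·P1 via (6.235,31.865): [(0, 34.3436) (0, 0) (18, 0) (18, 27.1881)]  |A|=553.785
4. ⊥bis P2·P3 via (9.185,39.25): [(0, 34.3436) (0, 0) (18, 0) (18, 27.1881)]  |A|=553.785
5. ⊥bis P2·P4 via (4.26,18.29): [(11.9826, 29.5802) (0, 34.3436) (0, 12.0621)]  |A|=133.4957
6. ⊥bis P2·P5 via (6.575,34.475): [(11.9826, 29.5802) (0, 34.3436) (0, 12.0621)]  |A|=133.4957
7. ⊥bis P2·P6 via (4.475,39.045): [(11.9826, 29.5802) (0, 34.3436) (0, 12.0621)]  |A|=133.4957
8. ⊥bis P2·P7 via (6.785,33.37): [(11.9826, 29.5802) (0, 34.3436) (0, 12.0621)]  |A|=133.4957
9. ⊥bis P2·P8 via (6.2,25.775): [(8.237, 24.1042) (0, 30.8602) (0, 12.0621)]  |A|=77.4204
10. ⊥bis P2·P9 via (4.285,52.435): [(8.237, 24.1042) (0, 30.8602) (0, 12.0621)]  |A|=77.4204
11. canonical 3-gon: [(8.237, 24.1042) (0, 30.8602) (0, 12.0621)]
12. shoelace: 77.4204

Area of P2's cell: 77.4204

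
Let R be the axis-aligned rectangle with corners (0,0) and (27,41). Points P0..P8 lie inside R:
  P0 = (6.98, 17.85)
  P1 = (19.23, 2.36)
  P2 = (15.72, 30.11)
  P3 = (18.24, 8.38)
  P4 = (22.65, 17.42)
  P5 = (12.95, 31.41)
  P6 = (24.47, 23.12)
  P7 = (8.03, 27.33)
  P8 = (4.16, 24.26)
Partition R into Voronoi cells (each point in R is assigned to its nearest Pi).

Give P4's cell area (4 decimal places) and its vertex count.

Area of P4's cell: 101.0930 (5 vertices)

1. box [0,27]×[0,41]: [(0, 0) (27, 0) (27, 41) (0, 41)]
2. ⊥bis P4·P0 via (14.815,17.635): [(14.3311, 0) (27, 0) (27, 41) (15.4562, 41)]  |A|=496.3616
3. ⊥bis P4·P1 via (20.94,9.89): [(14.6417, 11.3203) (27, 8.5138) (27, 41) (15.4562, 41)]  |A|=372.0456
4. ⊥bis P4·P2 via (19.185,23.765): [(14.9193, 21.4355) (14.6417, 11.3203) (27, 8.5138) (27, 28.0328)]  |A|=180.7942
5. ⊥bis P4·P3 via (20.445,12.9): [(14.9193, 21.4355) (14.7612, 15.6728) (27, 9.7023) (27, 28.0328)]  |A|=146.4595
6. ⊥bis P4·P5 via (17.8,24.415): [(14.9193, 21.4355) (14.7612, 15.6728) (27, 9.7023) (27, 28.0328)]  |A|=146.4595
7. ⊥bis P4·P6 via (23.56,20.27): [(16.7606, 22.441) (14.9193, 21.4355) (14.7612, 15.6728) (27, 9.7023) (27, 19.1716)]  |A|=101.093
8. ⊥bis P4·P7 via (15.34,22.375): [(16.7606, 22.441) (14.9193, 21.4355) (14.7612, 15.6728) (27, 9.7023) (27, 19.1716)]  |A|=101.093
9. ⊥bis P4·P8 via (13.405,20.84): [(16.7606, 22.441) (14.9193, 21.4355) (14.7612, 15.6728) (27, 9.7023) (27, 19.1716)]  |A|=101.093
10. canonical 5-gon: [(16.7606, 22.441) (14.9193, 21.4355) (14.7612, 15.6728) (27, 9.7023) (27, 19.1716)]
11. shoelace: 101.093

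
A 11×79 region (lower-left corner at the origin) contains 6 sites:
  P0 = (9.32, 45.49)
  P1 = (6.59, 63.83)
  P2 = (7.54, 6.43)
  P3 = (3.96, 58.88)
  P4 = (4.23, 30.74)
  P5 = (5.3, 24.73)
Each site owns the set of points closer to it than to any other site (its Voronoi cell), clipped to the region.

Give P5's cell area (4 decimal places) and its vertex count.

Area of P5's cell: 136.3832 (4 vertices)

1. box [0,11]×[0,79]: [(0, 0) (11, 0) (11, 79) (0, 79)]
2. ⊥bis P5·P0 via (7.31,35.11): [(0, 36.5255) (0, 0) (11, 0) (11, 34.3955)]  |A|=390.0654
3. ⊥bis P5·P1 via (5.945,44.28): [(0, 36.5255) (0, 0) (11, 0) (11, 34.3955)]  |A|=390.0654
4. ⊥bis P5·P2 via (6.42,15.58): [(0, 36.5255) (0, 14.7942) (11, 16.1406) (11, 34.3955)]  |A|=219.9241
5. ⊥bis P5·P3 via (4.63,41.805): [(0, 36.5255) (0, 14.7942) (11, 16.1406) (11, 34.3955)]  |A|=219.9241
6. ⊥bis P5·P4 via (4.765,27.735): [(0, 26.8867) (0, 14.7942) (11, 16.1406) (11, 28.8451)]  |A|=136.3832
7. canonical 4-gon: [(0, 26.8867) (0, 14.7942) (11, 16.1406) (11, 28.8451)]
8. shoelace: 136.3832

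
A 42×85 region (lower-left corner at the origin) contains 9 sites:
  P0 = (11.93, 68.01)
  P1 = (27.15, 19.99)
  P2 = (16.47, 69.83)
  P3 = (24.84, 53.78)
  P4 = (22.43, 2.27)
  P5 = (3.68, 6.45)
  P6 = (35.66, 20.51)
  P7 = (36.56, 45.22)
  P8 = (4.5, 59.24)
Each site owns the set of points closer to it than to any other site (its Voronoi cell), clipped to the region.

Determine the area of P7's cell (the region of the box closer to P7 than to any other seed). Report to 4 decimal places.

Area of P7's cell: 353.2859

1. box [0,42]×[0,85]: [(0, 0) (42, 0) (42, 85) (0, 85)]
2. ⊥bis P7·P0 via (24.245,56.615): [(0, 30.4125) (0, 0) (42, 0) (42, 75.8035)]  |A|=2230.5363
3. ⊥bis P7·P1 via (31.855,32.605): [(9.681, 40.8752) (42, 28.8212) (42, 75.8035)]  |A|=759.2087
4. ⊥bis P7·P2 via (26.515,57.525): [(20.6782, 52.7602) (9.681, 40.8752) (42, 28.8212) (42, 70.1659)]  |A|=699.1073
5. ⊥bis P7·P3 via (30.7,49.5): [(21.2494, 36.5606) (42, 28.8212) (42, 64.9715)]  |A|=375.0706
6. ⊥bis P7·P4 via (29.495,23.745): [(21.2494, 36.5606) (42, 28.8212) (42, 64.9715)]  |A|=375.0706
7. ⊥bis P7·P5 via (20.12,25.835): [(21.2494, 36.5606) (42, 28.8212) (42, 64.9715)]  |A|=375.0706
8. ⊥bis P7·P6 via (36.11,32.865): [(21.2494, 36.5606) (30.622, 33.0649) (42, 32.6505) (42, 64.9715)]  |A|=353.2859
9. ⊥bis P7·P8 via (20.53,52.23): [(21.2494, 36.5606) (30.622, 33.0649) (42, 32.6505) (42, 64.9715)]  |A|=353.2859
10. canonical 4-gon: [(21.2494, 36.5606) (30.622, 33.0649) (42, 32.6505) (42, 64.9715)]
11. shoelace: 353.2859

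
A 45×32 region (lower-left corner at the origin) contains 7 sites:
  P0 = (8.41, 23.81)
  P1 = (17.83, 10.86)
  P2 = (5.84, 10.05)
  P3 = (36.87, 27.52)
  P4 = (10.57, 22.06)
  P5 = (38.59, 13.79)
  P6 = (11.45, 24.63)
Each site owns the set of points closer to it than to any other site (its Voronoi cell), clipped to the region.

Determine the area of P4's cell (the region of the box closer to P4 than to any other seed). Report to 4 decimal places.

1. box [0,45]×[0,32]: [(0, 0) (45, 0) (45, 32) (0, 32)]
2. ⊥bis P4·P0 via (9.49,22.935): [(0, 11.2216) (0, 0) (45, 0) (45, 32) (16.8343, 32)]  |A|=1265.105
3. ⊥bis P4·P1 via (14.2,16.46): [(0, 11.2216) (0, 7.2554) (38.1736, 32) (16.8343, 32)]  |A|=297.4005
4. ⊥bis P4·P2 via (8.205,16.055): [(4.9534, 17.3356) (11.5456, 14.7394) (38.1736, 32) (16.8343, 32)]  |A|=247.922
5. ⊥bis P4·P3 via (23.72,24.79): [(4.9534, 17.3356) (11.5456, 14.7394) (24.1151, 22.8871) (22.2232, 32) (16.8343, 32)]  |A|=175.2447
6. ⊥bis P4·P5 via (24.58,17.925): [(4.9534, 17.3356) (11.5456, 14.7394) (24.1151, 22.8871) (22.2232, 32) (16.8343, 32)]  |A|=175.2447
7. ⊥bis P4·P6 via (11.01,23.345): [(10.0801, 23.6634) (4.9534, 17.3356) (11.5456, 14.7394) (20.0475, 20.2504)]  |A|=69.4858
8. canonical 4-gon: [(10.0801, 23.6634) (4.9534, 17.3356) (11.5456, 14.7394) (20.0475, 20.2504)]
9. shoelace: 69.4858

Area of P4's cell: 69.4858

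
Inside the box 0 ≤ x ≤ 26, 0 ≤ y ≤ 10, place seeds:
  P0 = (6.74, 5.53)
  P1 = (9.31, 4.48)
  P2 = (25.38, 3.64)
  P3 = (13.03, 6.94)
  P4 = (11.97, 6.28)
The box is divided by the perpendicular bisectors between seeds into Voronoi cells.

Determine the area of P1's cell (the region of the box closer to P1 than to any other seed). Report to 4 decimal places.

Area of P1's cell: 31.7426

1. box [0,26]×[0,10]: [(0, 0) (26, 0) (26, 10) (0, 10)]
2. ⊥bis P1·P0 via (8.025,5.005): [(5.9802, 0) (26, 0) (26, 10) (10.0658, 10)]  |A|=179.7704
3. ⊥bis P1·P2 via (17.345,4.06): [(5.9802, 0) (17.1328, 0) (17.6555, 10) (10.0658, 10)]  |A|=93.7118
4. ⊥bis P1·P3 via (11.17,5.71): [(9.4041, 8.3804) (5.9802, 0) (14.946, 0)]  |A|=37.5687
5. ⊥bis P1·P4 via (10.64,5.38): [(9.105, 7.6484) (5.9802, 0) (14.2806, 0)]  |A|=31.7426
6. canonical 3-gon: [(9.105, 7.6484) (5.9802, 0) (14.2806, 0)]
7. shoelace: 31.7426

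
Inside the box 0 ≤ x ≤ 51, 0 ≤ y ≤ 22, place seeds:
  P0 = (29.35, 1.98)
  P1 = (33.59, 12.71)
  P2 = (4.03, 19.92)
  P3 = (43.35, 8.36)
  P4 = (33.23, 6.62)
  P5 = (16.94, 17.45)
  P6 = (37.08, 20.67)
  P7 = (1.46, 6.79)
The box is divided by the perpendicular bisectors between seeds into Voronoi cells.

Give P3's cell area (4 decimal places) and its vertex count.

Area of P3's cell: 205.4349 (5 vertices)

1. box [0,51]×[0,22]: [(0, 0) (51, 0) (51, 22) (0, 22)]
2. ⊥bis P3·P0 via (36.35,5.17): [(38.706, 0) (51, 0) (51, 22) (28.6803, 22)]  |A|=380.7499
3. ⊥bis P3·P1 via (38.47,10.535): [(36.2129, 5.4708) (38.706, 0) (51, 0) (51, 22) (43.5799, 22)]  |A|=257.611
4. ⊥bis P3·P2 via (23.69,14.14): [(36.2129, 5.4708) (38.706, 0) (51, 0) (51, 22) (43.5799, 22)]  |A|=257.611
5. ⊥bis P3·P4 via (38.29,7.49): [(37.9623, 9.3959) (39.5778, 0) (51, 0) (51, 22) (43.5799, 22)]  |A|=243.8373
6. ⊥bis P3·P5 via (30.145,12.905): [(37.9623, 9.3959) (39.5778, 0) (51, 0) (51, 22) (43.5799, 22)]  |A|=243.8373
7. ⊥bis P3·P6 via (40.215,14.515): [(40.2524, 14.534) (37.9623, 9.3959) (39.5778, 0) (51, 0) (51, 20.0083)]  |A|=205.4349
8. ⊥bis P3·P7 via (22.405,7.575): [(40.2524, 14.534) (37.9623, 9.3959) (39.5778, 0) (51, 0) (51, 20.0083)]  |A|=205.4349
9. canonical 5-gon: [(40.2524, 14.534) (37.9623, 9.3959) (39.5778, 0) (51, 0) (51, 20.0083)]
10. shoelace: 205.4349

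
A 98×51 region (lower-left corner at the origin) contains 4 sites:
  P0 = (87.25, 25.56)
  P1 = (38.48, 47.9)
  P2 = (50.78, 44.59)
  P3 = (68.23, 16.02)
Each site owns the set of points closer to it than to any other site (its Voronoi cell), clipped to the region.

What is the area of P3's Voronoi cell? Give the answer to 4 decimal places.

1. box [0,98]×[0,51]: [(0, 0) (98, 0) (98, 51) (0, 51)]
2. ⊥bis P3·P0 via (77.74,20.79): [(0, 0) (88.1678, 0) (62.5874, 51) (0, 51)]  |A|=3844.2561
3. ⊥bis P3·P1 via (53.355,31.96): [(19.1068, 0) (88.1678, 0) (66.149, 43.8992)]  |A|=1515.8605
4. ⊥bis P3·P2 via (59.505,30.305): [(36.5709, 16.2973) (19.1068, 0) (88.1678, 0) (69.8104, 36.5993)]  |A|=1357.372
5. canonical 4-gon: [(36.5709, 16.2973) (19.1068, 0) (88.1678, 0) (69.8104, 36.5993)]
6. shoelace: 1357.372

Area of P3's cell: 1357.3720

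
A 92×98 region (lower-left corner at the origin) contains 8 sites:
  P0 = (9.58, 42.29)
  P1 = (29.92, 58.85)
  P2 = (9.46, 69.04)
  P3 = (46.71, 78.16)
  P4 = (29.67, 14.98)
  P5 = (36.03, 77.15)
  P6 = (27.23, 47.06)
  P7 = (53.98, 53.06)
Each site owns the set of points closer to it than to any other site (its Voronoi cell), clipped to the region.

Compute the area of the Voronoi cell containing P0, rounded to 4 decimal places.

1. box [0,92]×[0,98]: [(0, 0) (92, 0) (92, 98) (0, 98)]
2. ⊥bis P0·P1 via (19.75,50.57): [(0, 74.8282) (0, 0) (60.922, 0)]  |A|=2279.3417
3. ⊥bis P0·P2 via (9.52,55.665): [(15.5797, 55.6922) (0, 55.6223) (0, 0) (60.922, 0)]  |A|=2129.7307
4. ⊥bis P0·P3 via (28.145,60.225): [(15.5797, 55.6922) (0, 55.6223) (0, 0) (60.922, 0)]  |A|=2129.7307
5. ⊥bis P0·P4 via (19.625,28.635): [(30.8723, 36.9089) (15.5797, 55.6922) (0, 55.6223) (0, 14.1983)]  |A|=786.2818
6. ⊥bis P0·P5 via (22.805,59.72): [(30.8723, 36.9089) (15.5797, 55.6922) (0, 55.6223) (0, 14.1983)]  |A|=786.2818
7. ⊥bis P0·P6 via (18.405,44.675): [(22.2233, 30.5464) (15.4277, 55.6915) (0, 55.6223) (0, 14.1983)]  |A|=654.4906
8. ⊥bis P0·P7 via (31.78,47.675): [(22.2233, 30.5464) (15.4277, 55.6915) (0, 55.6223) (0, 14.1983)]  |A|=654.4906
9. canonical 4-gon: [(22.2233, 30.5464) (15.4277, 55.6915) (0, 55.6223) (0, 14.1983)]
10. shoelace: 654.4906

Area of P0's cell: 654.4906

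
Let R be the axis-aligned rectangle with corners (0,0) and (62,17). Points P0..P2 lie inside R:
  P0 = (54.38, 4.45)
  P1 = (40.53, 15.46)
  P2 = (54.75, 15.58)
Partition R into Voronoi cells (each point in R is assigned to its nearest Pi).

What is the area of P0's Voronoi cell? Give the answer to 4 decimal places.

Area of P0's cell: 184.9460

1. box [0,62]×[0,17]: [(0, 0) (62, 0) (62, 17) (0, 17)]
2. ⊥bis P0·P1 via (47.455,9.955): [(39.5413, 0) (62, 0) (62, 17) (53.0554, 17)]  |A|=266.928
3. ⊥bis P0·P2 via (54.565,10.015): [(47.6845, 10.2437) (39.5413, 0) (62, 0) (62, 9.7678)]  |A|=184.946
4. canonical 4-gon: [(47.6845, 10.2437) (39.5413, 0) (62, 0) (62, 9.7678)]
5. shoelace: 184.946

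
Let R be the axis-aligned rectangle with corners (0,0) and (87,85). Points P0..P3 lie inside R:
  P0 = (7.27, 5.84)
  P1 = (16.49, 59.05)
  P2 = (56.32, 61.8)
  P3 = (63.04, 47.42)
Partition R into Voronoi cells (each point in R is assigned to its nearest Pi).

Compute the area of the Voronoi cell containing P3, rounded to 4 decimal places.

1. box [0,87]×[0,85]: [(0, 0) (87, 0) (87, 85) (0, 85)]
2. ⊥bis P3·P0 via (35.155,26.63): [(0, 73.7823) (55.0093, 0) (87, 0) (87, 85) (0, 85)]  |A|=5365.6418
3. ⊥bis P3·P1 via (39.765,53.235): [(33.6293, 28.6764) (55.0093, 0) (87, 0) (87, 85) (47.7011, 85)]  |A|=3833.6705
4. ⊥bis P3·P2 via (59.68,54.61): [(37.5214, 44.255) (33.6293, 28.6764) (55.0093, 0) (87, 0) (87, 67.3771)]  |A|=2597.0746
5. canonical 5-gon: [(37.5214, 44.255) (33.6293, 28.6764) (55.0093, 0) (87, 0) (87, 67.3771)]
6. shoelace: 2597.0746

Area of P3's cell: 2597.0746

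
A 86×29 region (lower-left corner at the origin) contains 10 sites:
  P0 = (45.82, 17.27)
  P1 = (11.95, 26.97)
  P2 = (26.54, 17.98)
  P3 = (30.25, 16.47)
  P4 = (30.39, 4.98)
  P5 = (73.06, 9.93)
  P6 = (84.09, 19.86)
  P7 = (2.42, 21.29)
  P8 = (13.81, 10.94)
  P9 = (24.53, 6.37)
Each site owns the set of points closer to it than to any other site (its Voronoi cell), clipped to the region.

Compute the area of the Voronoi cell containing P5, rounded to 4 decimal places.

Area of P5's cell: 538.3037

1. box [0,86]×[0,29]: [(0, 0) (86, 0) (86, 29) (0, 29)]
2. ⊥bis P5·P0 via (59.44,13.6): [(55.7754, 0) (86, 0) (86, 29) (63.5896, 29)]  |A|=763.2072
3. ⊥bis P5·P1 via (42.505,18.45): [(55.7754, 0) (86, 0) (86, 29) (63.5896, 29)]  |A|=763.2072
4. ⊥bis P5·P2 via (49.8,13.955): [(55.7754, 0) (86, 0) (86, 29) (63.5896, 29)]  |A|=763.2072
5. ⊥bis P5·P3 via (51.655,13.2): [(55.7754, 0) (86, 0) (86, 29) (63.5896, 29)]  |A|=763.2072
6. ⊥bis P5·P4 via (51.725,7.455): [(55.7754, 0) (86, 0) (86, 29) (63.5896, 29)]  |A|=763.2072
7. ⊥bis P5·P6 via (78.575,14.895): [(55.7754, 0) (86, 0) (86, 6.6475) (65.8767, 29) (63.5896, 29)]  |A|=538.3037
8. ⊥bis P5·P7 via (37.74,15.61): [(55.7754, 0) (86, 0) (86, 6.6475) (65.8767, 29) (63.5896, 29)]  |A|=538.3037
9. ⊥bis P5·P8 via (43.435,10.435): [(55.7754, 0) (86, 0) (86, 6.6475) (65.8767, 29) (63.5896, 29)]  |A|=538.3037
10. ⊥bis P5·P9 via (48.795,8.15): [(55.7754, 0) (86, 0) (86, 6.6475) (65.8767, 29) (63.5896, 29)]  |A|=538.3037
11. canonical 5-gon: [(55.7754, 0) (86, 0) (86, 6.6475) (65.8767, 29) (63.5896, 29)]
12. shoelace: 538.3037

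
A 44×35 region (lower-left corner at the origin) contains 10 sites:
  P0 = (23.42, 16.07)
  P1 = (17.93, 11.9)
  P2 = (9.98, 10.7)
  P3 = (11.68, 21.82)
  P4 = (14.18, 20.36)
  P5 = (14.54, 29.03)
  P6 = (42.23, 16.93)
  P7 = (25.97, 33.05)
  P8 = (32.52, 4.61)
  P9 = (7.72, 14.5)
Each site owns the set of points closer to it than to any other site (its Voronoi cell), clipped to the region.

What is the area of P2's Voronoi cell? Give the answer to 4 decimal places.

1. box [0,44]×[0,35]: [(0, 0) (44, 0) (44, 35) (0, 35)]
2. ⊥bis P2·P0 via (16.7,13.385): [(0, 0) (22.048, 0) (8.0636, 35) (0, 35)]  |A|=526.9543
3. ⊥bis P2·P1 via (13.955,11.3): [(0, 0) (15.6607, 0) (11.7826, 25.6923) (8.0636, 35) (0, 35)]  |A|=444.9013
4. ⊥bis P2·P3 via (10.83,16.26): [(0, 17.9157) (0, 0) (15.6607, 0) (13.2625, 15.8881)]  |A|=243.2121
5. ⊥bis P2·P4 via (12.08,15.53): [(10.1684, 16.3612) (0, 17.9157) (0, 0) (15.6607, 0) (13.4034, 14.9546)]  |A|=241.8013
6. ⊥bis P2·P5 via (12.26,19.865): [(10.1684, 16.3612) (0, 17.9157) (0, 0) (15.6607, 0) (13.4034, 14.9546)]  |A|=241.8013
7. ⊥bis P2·P6 via (26.105,13.815): [(10.1684, 16.3612) (0, 17.9157) (0, 0) (15.6607, 0) (13.4034, 14.9546)]  |A|=241.8013
8. ⊥bis P2·P7 via (17.975,21.875): [(10.1684, 16.3612) (0, 17.9157) (0, 0) (15.6607, 0) (13.4034, 14.9546)]  |A|=241.8013
9. ⊥bis P2·P8 via (21.25,7.655): [(10.1684, 16.3612) (0, 17.9157) (0, 0) (15.6607, 0) (13.4034, 14.9546)]  |A|=241.8013
10. ⊥bis P2·P9 via (8.85,12.6): [(13.0601, 15.1039) (0, 7.3366) (0, 0) (15.6607, 0) (13.4034, 14.9546)]  |A|=168.5749
11. canonical 5-gon: [(13.0601, 15.1039) (0, 7.3366) (0, 0) (15.6607, 0) (13.4034, 14.9546)]
12. shoelace: 168.5749

Area of P2's cell: 168.5749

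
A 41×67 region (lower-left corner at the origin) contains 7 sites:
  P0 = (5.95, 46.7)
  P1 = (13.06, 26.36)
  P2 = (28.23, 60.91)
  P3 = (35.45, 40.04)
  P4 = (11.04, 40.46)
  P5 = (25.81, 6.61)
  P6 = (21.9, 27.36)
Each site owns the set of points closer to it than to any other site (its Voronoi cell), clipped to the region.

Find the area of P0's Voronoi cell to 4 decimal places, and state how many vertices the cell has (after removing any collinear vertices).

Area of P0's cell: 346.1953 (4 vertices)

1. box [0,41]×[0,67]: [(0, 0) (41, 0) (41, 67) (0, 67)]
2. ⊥bis P0·P1 via (9.505,36.53): [(0, 33.2075) (41, 47.5393) (41, 67) (0, 67)]  |A|=1091.6912
3. ⊥bis P0·P2 via (17.09,53.805): [(0, 33.2075) (24.7165, 41.8473) (8.6743, 67) (0, 67)]  |A|=526.7086
4. ⊥bis P0·P3 via (20.7,43.37): [(0, 33.2075) (19.9826, 40.1925) (21.4962, 46.8965) (8.6743, 67) (0, 67)]  |A|=512.0929
5. ⊥bis P0·P4 via (8.495,43.58): [(0, 36.6506) (18.4384, 51.6909) (8.6743, 67) (0, 67)]  |A|=346.1953
6. ⊥bis P0·P5 via (15.88,26.655): [(0, 36.6506) (18.4384, 51.6909) (8.6743, 67) (0, 67)]  |A|=346.1953
7. ⊥bis P0·P6 via (13.925,37.03): [(0, 36.6506) (18.4384, 51.6909) (8.6743, 67) (0, 67)]  |A|=346.1953
8. canonical 4-gon: [(0, 36.6506) (18.4384, 51.6909) (8.6743, 67) (0, 67)]
9. shoelace: 346.1953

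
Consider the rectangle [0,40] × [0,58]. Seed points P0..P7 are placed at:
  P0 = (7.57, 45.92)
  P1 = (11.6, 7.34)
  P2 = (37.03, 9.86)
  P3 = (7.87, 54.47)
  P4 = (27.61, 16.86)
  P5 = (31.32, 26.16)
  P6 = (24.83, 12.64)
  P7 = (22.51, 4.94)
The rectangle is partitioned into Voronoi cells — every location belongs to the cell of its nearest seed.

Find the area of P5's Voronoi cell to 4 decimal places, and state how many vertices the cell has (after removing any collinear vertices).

1. box [0,40]×[0,58]: [(0, 0) (40, 0) (40, 58) (0, 58)]
2. ⊥bis P5·P0 via (19.445,36.04): [(0, 12.6686) (0, 0) (40, 0) (40, 58) (37.7157, 58)]  |A|=1465.1469
3. ⊥bis P5·P1 via (21.46,16.75): [(11.8092, 26.8623) (37.4455, 0) (40, 0) (40, 58) (37.7157, 58)]  |A|=887.4066
4. ⊥bis P5·P2 via (34.175,18.01): [(11.8092, 26.8623) (23.7446, 14.3562) (40, 20.0505) (40, 58) (37.7157, 58)]  |A|=706.1057
5. ⊥bis P5·P3 via (19.595,40.315): [(30.5553, 49.3938) (11.8092, 26.8623) (23.7446, 14.3562) (40, 20.0505) (40, 57.2171)]  |A|=692.5788
6. ⊥bis P5·P4 via (29.465,21.51): [(30.5553, 49.3938) (12.8655, 28.132) (36.3386, 18.7679) (40, 20.0505) (40, 57.2171)]  |A|=567.6523
7. ⊥bis P5·P6 via (28.075,19.4): [(30.5553, 49.3938) (12.8655, 28.132) (36.3386, 18.7679) (40, 20.0505) (40, 57.2171)]  |A|=567.6523
8. ⊥bis P5·P7 via (26.915,15.55): [(30.5553, 49.3938) (12.8655, 28.132) (36.3386, 18.7679) (40, 20.0505) (40, 57.2171)]  |A|=567.6523
9. canonical 5-gon: [(30.5553, 49.3938) (12.8655, 28.132) (36.3386, 18.7679) (40, 20.0505) (40, 57.2171)]
10. shoelace: 567.6523

Area of P5's cell: 567.6523 (5 vertices)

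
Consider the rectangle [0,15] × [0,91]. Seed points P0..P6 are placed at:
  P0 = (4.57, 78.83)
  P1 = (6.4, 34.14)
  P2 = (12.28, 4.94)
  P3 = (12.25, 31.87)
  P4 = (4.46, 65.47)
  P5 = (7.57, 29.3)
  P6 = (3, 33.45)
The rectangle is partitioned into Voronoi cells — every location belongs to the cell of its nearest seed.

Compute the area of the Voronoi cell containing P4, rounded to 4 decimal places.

Area of P4's cell: 332.7627

1. box [0,15]×[0,91]: [(0, 0) (15, 0) (15, 91) (0, 91)]
2. ⊥bis P4·P0 via (4.515,72.15): [(0, 72.1872) (0, 0) (15, 0) (15, 72.0637)]  |A|=1081.8813
3. ⊥bis P4·P1 via (5.43,49.805): [(0, 72.1872) (0, 49.4688) (15, 50.3976) (15, 72.0637)]  |A|=332.8837
4. ⊥bis P4·P2 via (8.37,35.205): [(0, 72.1872) (0, 49.4688) (15, 50.3976) (15, 72.0637)]  |A|=332.8837
5. ⊥bis P4·P3 via (8.355,48.67): [(0, 72.1872) (0, 49.4688) (15, 50.3976) (15, 72.0637)]  |A|=332.8837
6. ⊥bis P4·P5 via (6.015,47.385): [(0, 72.1872) (0, 49.4688) (15, 50.3976) (15, 72.0637)]  |A|=332.8837
7. ⊥bis P4·P6 via (3.73,49.46): [(0, 72.1872) (0, 49.6301) (1.5003, 49.5617) (15, 50.3976) (15, 72.0637)]  |A|=332.7627
8. canonical 5-gon: [(0, 72.1872) (0, 49.6301) (1.5003, 49.5617) (15, 50.3976) (15, 72.0637)]
9. shoelace: 332.7627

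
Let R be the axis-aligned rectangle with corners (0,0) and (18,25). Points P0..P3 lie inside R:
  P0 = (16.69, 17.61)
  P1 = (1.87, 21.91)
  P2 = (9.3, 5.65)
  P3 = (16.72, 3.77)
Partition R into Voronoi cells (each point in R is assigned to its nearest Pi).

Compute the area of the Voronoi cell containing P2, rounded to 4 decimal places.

1. box [0,18]×[0,25]: [(0, 0) (18, 0) (18, 25) (0, 25)]
2. ⊥bis P2·P0 via (12.995,11.63): [(0, 19.6595) (0, 0) (18, 0) (18, 8.5374)]  |A|=253.7727
3. ⊥bis P2·P1 via (5.585,13.78): [(7.8445, 14.8125) (0, 11.2279) (0, 0) (18, 0) (18, 8.5374)]  |A|=220.702
4. ⊥bis P2·P3 via (13.01,4.71): [(14.524, 10.6853) (7.8445, 14.8125) (0, 11.2279) (0, 0) (11.8166, 0)]  |A|=172.8282
5. canonical 5-gon: [(14.524, 10.6853) (7.8445, 14.8125) (0, 11.2279) (0, 0) (11.8166, 0)]
6. shoelace: 172.8282

Area of P2's cell: 172.8282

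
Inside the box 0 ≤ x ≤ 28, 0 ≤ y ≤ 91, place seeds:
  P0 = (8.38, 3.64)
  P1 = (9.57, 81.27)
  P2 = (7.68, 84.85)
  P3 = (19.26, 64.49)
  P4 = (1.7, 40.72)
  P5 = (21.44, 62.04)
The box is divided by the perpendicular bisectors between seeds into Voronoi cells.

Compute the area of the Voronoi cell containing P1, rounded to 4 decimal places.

Area of P1's cell: 366.2431

1. box [0,28]×[0,91]: [(0, 0) (28, 0) (28, 91) (0, 91)]
2. ⊥bis P1·P0 via (8.975,42.455): [(0, 42.5926) (28, 42.1634) (28, 91) (0, 91)]  |A|=1361.4168
3. ⊥bis P1·P2 via (8.625,83.06): [(0, 78.5066) (0, 42.5926) (28, 42.1634) (28, 91) (23.6648, 91)]  |A|=1213.5897
4. ⊥bis P1·P3 via (14.415,72.88): [(0, 78.5066) (0, 64.5557) (28, 80.725) (28, 91) (23.6648, 91)]  |A|=366.2431
5. ⊥bis P1·P4 via (5.635,60.995): [(0, 78.5066) (0, 64.5557) (28, 80.725) (28, 91) (23.6648, 91)]  |A|=366.2431
6. ⊥bis P1·P5 via (15.505,71.655): [(0, 78.5066) (0, 64.5557) (28, 80.725) (28, 91) (23.6648, 91)]  |A|=366.2431
7. canonical 5-gon: [(0, 78.5066) (0, 64.5557) (28, 80.725) (28, 91) (23.6648, 91)]
8. shoelace: 366.2431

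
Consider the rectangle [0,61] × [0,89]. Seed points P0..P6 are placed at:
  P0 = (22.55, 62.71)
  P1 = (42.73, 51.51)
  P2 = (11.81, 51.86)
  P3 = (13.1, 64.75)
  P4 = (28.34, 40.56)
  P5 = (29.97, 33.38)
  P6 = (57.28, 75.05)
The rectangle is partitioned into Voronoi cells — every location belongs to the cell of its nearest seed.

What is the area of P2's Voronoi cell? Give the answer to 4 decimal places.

Area of P2's cell: 522.0055

1. box [0,61]×[0,89]: [(0, 0) (61, 0) (61, 89) (0, 89)]
2. ⊥bis P2·P0 via (17.18,57.285): [(0, 74.2908) (0, 0) (61, 0) (61, 13.9093)]  |A|=2690.1025
3. ⊥bis P2·P1 via (27.27,51.685): [(27.2209, 47.3459) (0, 74.2908) (0, 0) (26.6849, 0)]  |A|=1642.8426
4. ⊥bis P2·P3 via (12.455,58.305): [(27.2209, 47.3459) (16.5651, 57.8937) (0, 59.5515) (0, 0) (26.6849, 0)]  |A|=1520.7632
5. ⊥bis P2·P4 via (20.075,46.21): [(23.4221, 51.1062) (16.5651, 57.8937) (0, 59.5515) (0, 16.8437)]  |A|=550.6866
6. ⊥bis P2·P5 via (20.89,42.62): [(10.9301, 32.8326) (23.4221, 51.1062) (16.5651, 57.8937) (0, 59.5515) (0, 22.0917)]  |A|=522.0055
7. ⊥bis P2·P6 via (34.545,63.455): [(10.9301, 32.8326) (23.4221, 51.1062) (16.5651, 57.8937) (0, 59.5515) (0, 22.0917)]  |A|=522.0055
8. canonical 5-gon: [(10.9301, 32.8326) (23.4221, 51.1062) (16.5651, 57.8937) (0, 59.5515) (0, 22.0917)]
9. shoelace: 522.0055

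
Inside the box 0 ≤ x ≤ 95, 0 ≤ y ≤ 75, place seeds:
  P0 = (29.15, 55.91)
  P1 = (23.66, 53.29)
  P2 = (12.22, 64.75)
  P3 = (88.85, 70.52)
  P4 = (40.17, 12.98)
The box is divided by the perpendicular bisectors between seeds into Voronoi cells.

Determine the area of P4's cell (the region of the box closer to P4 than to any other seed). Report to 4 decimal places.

1. box [0,95]×[0,75]: [(0, 0) (95, 0) (95, 75) (0, 75)]
2. ⊥bis P4·P0 via (34.66,34.445): [(0, 25.5479) (0, 0) (95, 0) (95, 49.9341)]  |A|=3585.3939
3. ⊥bis P4·P1 via (31.915,33.135): [(35.8748, 34.7568) (0, 20.0634) (0, 0) (95, 0) (95, 49.9341)]  |A|=3487.0164
4. ⊥bis P4·P2 via (26.195,38.865): [(35.8748, 34.7568) (0, 20.0634) (0, 0) (95, 0) (95, 49.9341)]  |A|=3487.0164
5. ⊥bis P4·P3 via (64.51,41.75): [(64.1859, 42.0242) (35.8748, 34.7568) (0, 20.0634) (0, 0) (95, 0) (95, 15.9548)]  |A|=2963.4962
6. canonical 6-gon: [(64.1859, 42.0242) (35.8748, 34.7568) (0, 20.0634) (0, 0) (95, 0) (95, 15.9548)]
7. shoelace: 2963.4962

Area of P4's cell: 2963.4962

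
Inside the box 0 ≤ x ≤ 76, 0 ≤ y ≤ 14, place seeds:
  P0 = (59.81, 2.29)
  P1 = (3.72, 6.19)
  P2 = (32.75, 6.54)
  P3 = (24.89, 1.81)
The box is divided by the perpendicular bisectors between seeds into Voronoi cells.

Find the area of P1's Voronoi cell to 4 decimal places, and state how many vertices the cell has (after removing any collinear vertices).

1. box [0,76]×[0,14]: [(0, 0) (76, 0) (76, 14) (0, 14)]
2. ⊥bis P1·P0 via (31.765,4.24): [(0, 0) (31.4702, 0) (32.4436, 14) (0, 14)]  |A|=447.3967
3. ⊥bis P1·P2 via (18.235,6.365): [(0, 0) (18.3117, 0) (18.1429, 14) (0, 14)]  |A|=255.1828
4. ⊥bis P1·P3 via (14.305,4): [(0, 0) (13.4774, 0) (16.374, 14) (0, 14)]  |A|=208.9597
5. canonical 4-gon: [(0, 0) (13.4774, 0) (16.374, 14) (0, 14)]
6. shoelace: 208.9597

Area of P1's cell: 208.9597 (4 vertices)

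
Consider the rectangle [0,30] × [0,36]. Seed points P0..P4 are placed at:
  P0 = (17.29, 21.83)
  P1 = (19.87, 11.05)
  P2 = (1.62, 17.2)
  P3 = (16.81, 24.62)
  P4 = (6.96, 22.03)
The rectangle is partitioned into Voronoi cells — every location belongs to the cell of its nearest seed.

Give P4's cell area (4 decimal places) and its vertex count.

1. box [0,30]×[0,36]: [(0, 0) (30, 0) (30, 36) (0, 36)]
2. ⊥bis P4·P0 via (12.125,21.93): [(0, 0) (11.7004, 0) (12.3974, 36) (0, 36)]  |A|=433.7608
3. ⊥bis P4·P1 via (13.415,16.54): [(0, 0.767) (11.9882, 14.8624) (12.3974, 36) (0, 36)]  |A|=342.2155
4. ⊥bis P4·P2 via (4.29,19.615): [(0, 24.358) (10.3407, 12.9254) (11.9882, 14.8624) (12.3974, 36) (0, 36)]  |A|=220.2414
5. ⊥bis P4·P3 via (11.885,23.325): [(0, 24.358) (10.3407, 12.9254) (11.9882, 14.8624) (12.1337, 22.3792) (8.5522, 36) (0, 36)]  |A|=194.0538
6. canonical 6-gon: [(0, 24.358) (10.3407, 12.9254) (11.9882, 14.8624) (12.1337, 22.3792) (8.5522, 36) (0, 36)]
7. shoelace: 194.0538

Area of P4's cell: 194.0538 (6 vertices)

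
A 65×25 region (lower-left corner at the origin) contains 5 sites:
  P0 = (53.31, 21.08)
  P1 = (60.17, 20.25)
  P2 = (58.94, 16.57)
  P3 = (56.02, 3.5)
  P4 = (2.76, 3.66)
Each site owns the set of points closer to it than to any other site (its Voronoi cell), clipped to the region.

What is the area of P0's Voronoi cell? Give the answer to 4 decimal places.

1. box [0,65]×[0,25]: [(0, 0) (65, 0) (65, 25) (0, 25)]
2. ⊥bis P0·P1 via (56.74,20.665): [(0, 0) (54.2397, 0) (57.2645, 25) (0, 25)]  |A|=1393.8027
3. ⊥bis P0·P2 via (56.125,18.825): [(0, 0) (41.0449, 0) (56.5872, 19.402) (57.2645, 25) (0, 25)]  |A|=1265.8004
4. ⊥bis P0·P3 via (54.665,12.29): [(0, 3.8633) (50.3582, 11.6261) (56.5872, 19.402) (57.2645, 25) (0, 25)]  |A|=929.9308
5. ⊥bis P0·P4 via (28.035,12.37): [(29.4045, 8.396) (50.3582, 11.6261) (56.5872, 19.402) (57.2645, 25) (23.6826, 25)]  |A|=422.561
6. canonical 5-gon: [(29.4045, 8.396) (50.3582, 11.6261) (56.5872, 19.402) (57.2645, 25) (23.6826, 25)]
7. shoelace: 422.561

Area of P0's cell: 422.5610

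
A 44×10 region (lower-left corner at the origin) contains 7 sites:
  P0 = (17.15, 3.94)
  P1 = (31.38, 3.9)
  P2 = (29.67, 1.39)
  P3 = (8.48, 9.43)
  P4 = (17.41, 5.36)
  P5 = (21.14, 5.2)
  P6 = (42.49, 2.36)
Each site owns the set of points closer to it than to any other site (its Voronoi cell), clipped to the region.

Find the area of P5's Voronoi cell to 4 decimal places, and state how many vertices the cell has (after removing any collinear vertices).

1. box [0,44]×[0,10]: [(0, 0) (44, 0) (44, 10) (0, 10)]
2. ⊥bis P5·P0 via (19.145,4.57): [(20.5882, 0) (44, 0) (44, 10) (17.4303, 10)]  |A|=249.9079
3. ⊥bis P5·P1 via (26.26,4.55): [(20.5882, 0) (25.6824, 0) (26.9519, 10) (17.4303, 10)]  |A|=73.0792
4. ⊥bis P5·P2 via (25.405,3.295): [(20.5882, 0) (23.9333, 0) (26.3769, 5.471) (26.9519, 10) (17.4303, 10)]  |A|=68.2945
5. ⊥bis P5·P3 via (14.81,7.315): [(20.5882, 0) (23.9333, 0) (26.3769, 5.471) (26.9519, 10) (17.4303, 10)]  |A|=68.2945
6. ⊥bis P5·P4 via (19.275,5.28): [(19.2326, 4.2925) (20.5882, 0) (23.9333, 0) (26.3769, 5.471) (26.9519, 10) (19.4775, 10)]  |A|=62.4523
7. ⊥bis P5·P6 via (31.815,3.78): [(19.2326, 4.2925) (20.5882, 0) (23.9333, 0) (26.3769, 5.471) (26.9519, 10) (19.4775, 10)]  |A|=62.4523
8. canonical 6-gon: [(19.2326, 4.2925) (20.5882, 0) (23.9333, 0) (26.3769, 5.471) (26.9519, 10) (19.4775, 10)]
9. shoelace: 62.4523

Area of P5's cell: 62.4523 (6 vertices)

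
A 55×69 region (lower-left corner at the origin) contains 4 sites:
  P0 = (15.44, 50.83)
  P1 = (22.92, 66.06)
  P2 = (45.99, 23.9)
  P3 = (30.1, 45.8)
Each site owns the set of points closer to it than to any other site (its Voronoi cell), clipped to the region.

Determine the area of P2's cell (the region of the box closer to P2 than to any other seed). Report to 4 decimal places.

Area of P2's cell: 1468.6406

1. box [0,55]×[0,69]: [(0, 0) (55, 0) (55, 69) (0, 69)]
2. ⊥bis P2·P0 via (30.715,37.365): [(0, 2.5212) (0, 0) (55, 0) (55, 64.9145)]  |A|=1854.4807
3. ⊥bis P2·P1 via (34.455,44.98): [(40.1977, 48.1224) (0, 2.5212) (0, 0) (55, 0) (55, 56.2222)]  |A|=1790.1486
4. ⊥bis P2·P3 via (38.045,34.85): [(11.5554, 15.6299) (0, 2.5212) (0, 0) (55, 0) (55, 47.1521)]  |A|=1468.6406
5. canonical 5-gon: [(11.5554, 15.6299) (0, 2.5212) (0, 0) (55, 0) (55, 47.1521)]
6. shoelace: 1468.6406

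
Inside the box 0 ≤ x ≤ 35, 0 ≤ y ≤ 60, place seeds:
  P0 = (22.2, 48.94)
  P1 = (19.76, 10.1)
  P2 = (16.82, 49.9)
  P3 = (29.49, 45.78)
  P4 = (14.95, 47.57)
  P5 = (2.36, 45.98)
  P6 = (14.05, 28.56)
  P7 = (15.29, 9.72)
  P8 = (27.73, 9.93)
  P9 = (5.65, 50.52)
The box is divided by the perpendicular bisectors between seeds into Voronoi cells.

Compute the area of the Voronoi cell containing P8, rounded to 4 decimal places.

1. box [0,35]×[0,60]: [(0, 0) (35, 0) (35, 60) (0, 60)]
2. ⊥bis P8·P0 via (24.965,29.435): [(0, 25.896) (0, 0) (35, 0) (35, 30.8575)]  |A|=993.187
3. ⊥bis P8·P1 via (23.745,10.015): [(24.1568, 29.3204) (23.5314, 0) (35, 0) (35, 30.8575)]  |A|=335.4299
4. ⊥bis P8·P2 via (22.275,29.915): [(24.1568, 29.3204) (23.5314, 0) (35, 0) (35, 30.8575)]  |A|=335.4299
5. ⊥bis P8·P3 via (28.61,27.855): [(24.1302, 28.0749) (23.5314, 0) (35, 0) (35, 27.5413)]  |A|=310.6743
6. ⊥bis P8·P4 via (21.34,28.75): [(24.1302, 28.0749) (23.5314, 0) (35, 0) (35, 27.5413)]  |A|=310.6743
7. ⊥bis P8·P5 via (15.045,27.955): [(24.1302, 28.0749) (23.5314, 0) (35, 0) (35, 27.5413)]  |A|=310.6743
8. ⊥bis P8·P6 via (20.89,19.245): [(32.3644, 27.6707) (23.9904, 21.5216) (23.5314, 0) (35, 0) (35, 27.5413)]  |A|=283.6654
9. ⊥bis P8·P7 via (21.51,9.825): [(32.3644, 27.6707) (23.9904, 21.5216) (23.5314, 0) (35, 0) (35, 27.5413)]  |A|=283.6654
10. ⊥bis P8·P9 via (16.69,30.225): [(32.3644, 27.6707) (23.9904, 21.5216) (23.5314, 0) (35, 0) (35, 27.5413)]  |A|=283.6654
11. canonical 5-gon: [(32.3644, 27.6707) (23.9904, 21.5216) (23.5314, 0) (35, 0) (35, 27.5413)]
12. shoelace: 283.6654

Area of P8's cell: 283.6654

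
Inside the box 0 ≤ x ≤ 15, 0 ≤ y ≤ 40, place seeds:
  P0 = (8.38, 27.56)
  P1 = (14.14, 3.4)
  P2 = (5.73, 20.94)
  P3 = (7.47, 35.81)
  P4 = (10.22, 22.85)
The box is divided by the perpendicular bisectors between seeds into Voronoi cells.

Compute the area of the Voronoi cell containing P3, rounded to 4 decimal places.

1. box [0,15]×[0,40]: [(0, 0) (15, 0) (15, 40) (0, 40)]
2. ⊥bis P3·P0 via (7.925,31.685): [(0, 30.8108) (15, 32.4654) (15, 40) (0, 40)]  |A|=125.4282
3. ⊥bis P3·P1 via (10.805,19.605): [(0, 30.8108) (15, 32.4654) (15, 40) (0, 40)]  |A|=125.4282
4. ⊥bis P3·P2 via (6.6,28.375): [(0, 30.8108) (15, 32.4654) (15, 40) (0, 40)]  |A|=125.4282
5. ⊥bis P3·P4 via (8.845,29.33): [(0, 30.8108) (15, 32.4654) (15, 40) (0, 40)]  |A|=125.4282
6. canonical 4-gon: [(0, 30.8108) (15, 32.4654) (15, 40) (0, 40)]
7. shoelace: 125.4282

Area of P3's cell: 125.4282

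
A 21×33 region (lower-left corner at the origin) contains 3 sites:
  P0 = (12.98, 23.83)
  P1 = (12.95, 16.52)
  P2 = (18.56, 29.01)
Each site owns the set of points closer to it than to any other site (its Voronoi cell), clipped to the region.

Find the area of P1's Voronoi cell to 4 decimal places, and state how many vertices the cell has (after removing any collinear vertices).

1. box [0,21]×[0,33]: [(0, 0) (21, 0) (21, 33) (0, 33)]
2. ⊥bis P1·P0 via (12.965,20.175): [(0, 20.2282) (0, 0) (21, 0) (21, 20.142)]  |A|=423.8874
3. ⊥bis P1·P2 via (15.755,22.765): [(0, 20.2282) (0, 0) (21, 0) (21, 20.142)]  |A|=423.8874
4. canonical 4-gon: [(0, 20.2282) (0, 0) (21, 0) (21, 20.142)]
5. shoelace: 423.8874

Area of P1's cell: 423.8874 (4 vertices)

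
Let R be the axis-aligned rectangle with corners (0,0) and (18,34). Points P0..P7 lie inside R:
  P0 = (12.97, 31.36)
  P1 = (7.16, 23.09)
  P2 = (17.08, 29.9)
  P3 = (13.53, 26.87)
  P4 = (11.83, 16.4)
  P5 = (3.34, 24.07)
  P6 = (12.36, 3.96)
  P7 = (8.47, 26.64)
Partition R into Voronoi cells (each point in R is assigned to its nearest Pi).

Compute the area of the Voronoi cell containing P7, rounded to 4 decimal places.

1. box [0,18]×[0,34]: [(0, 0) (18, 0) (18, 34) (0, 34)]
2. ⊥bis P7·P0 via (10.72,29): [(0, 0) (18, 0) (18, 22.0593) (5.4756, 34) (0, 34)]  |A|=537.2248
3. ⊥bis P7·P1 via (7.815,24.865): [(0, 27.7488) (18, 21.1066) (18, 22.0593) (5.4756, 34) (0, 34)]  |A|=97.5259
4. ⊥bis P7·P2 via (12.775,28.27): [(0, 27.7488) (15.0792, 22.1844) (13.5033, 26.3464) (5.4756, 34) (0, 34)]  |A|=90.1549
5. ⊥bis P7·P3 via (11,26.755): [(0, 27.7488) (11.1417, 23.6374) (10.906, 28.8227) (5.4756, 34) (0, 34)]  |A|=76.6638
6. ⊥bis P7·P4 via (10.15,21.52): [(0, 27.7488) (11.1417, 23.6374) (10.906, 28.8227) (5.4756, 34) (0, 34)]  |A|=76.6638
7. ⊥bis P7·P5 via (5.905,25.355): [(5.773, 25.6185) (11.1417, 23.6374) (10.906, 28.8227) (5.4756, 34) (1.5741, 34)]  |A|=52.0234
8. ⊥bis P7·P6 via (10.415,15.3): [(5.773, 25.6185) (11.1417, 23.6374) (10.906, 28.8227) (5.4756, 34) (1.5741, 34)]  |A|=52.0234
9. canonical 5-gon: [(5.773, 25.6185) (11.1417, 23.6374) (10.906, 28.8227) (5.4756, 34) (1.5741, 34)]
10. shoelace: 52.0234

Area of P7's cell: 52.0234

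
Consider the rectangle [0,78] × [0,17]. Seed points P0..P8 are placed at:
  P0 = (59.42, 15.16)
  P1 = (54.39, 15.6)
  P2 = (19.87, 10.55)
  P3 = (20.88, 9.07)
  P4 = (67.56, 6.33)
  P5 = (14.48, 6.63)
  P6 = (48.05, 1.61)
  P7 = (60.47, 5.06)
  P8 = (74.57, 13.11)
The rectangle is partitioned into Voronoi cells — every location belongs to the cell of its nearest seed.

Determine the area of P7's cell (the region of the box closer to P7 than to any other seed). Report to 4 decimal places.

Area of P7's cell: 99.2064

1. box [0,78]×[0,17]: [(0, 0) (78, 0) (78, 17) (0, 17)]
2. ⊥bis P7·P0 via (59.945,10.11): [(0, 3.8781) (0, 0) (78, 0) (78, 11.987)]  |A|=618.7389
3. ⊥bis P7·P1 via (57.43,10.33): [(56.4119, 9.7427) (39.5224, 0) (78, 0) (78, 11.987)]  |A|=316.8262
4. ⊥bis P7·P2 via (40.17,7.805): [(56.4119, 9.7427) (39.5224, 0) (78, 0) (78, 11.987)]  |A|=316.8262
5. ⊥bis P7·P3 via (40.675,7.065): [(56.4119, 9.7427) (39.9865, 0.2677) (39.9594, 0) (78, 0) (78, 11.987)]  |A|=316.7677
6. ⊥bis P7·P4 via (64.015,5.695): [(63.1642, 10.4447) (56.4119, 9.7427) (39.9865, 0.2677) (39.9594, 0) (65.0351, 0)]  |A|=160.1425
7. ⊥bis P7·P5 via (37.475,5.845): [(63.1642, 10.4447) (56.4119, 9.7427) (39.9865, 0.2677) (39.9594, 0) (65.0351, 0)]  |A|=160.1425
8. ⊥bis P7·P6 via (54.26,3.335): [(63.1642, 10.4447) (56.4119, 9.7427) (53.0231, 7.7879) (55.1864, 0) (65.0351, 0)]  |A|=99.2064
9. ⊥bis P7·P8 via (67.52,9.085): [(63.1642, 10.4447) (56.4119, 9.7427) (53.0231, 7.7879) (55.1864, 0) (65.0351, 0)]  |A|=99.2064
10. canonical 5-gon: [(63.1642, 10.4447) (56.4119, 9.7427) (53.0231, 7.7879) (55.1864, 0) (65.0351, 0)]
11. shoelace: 99.2064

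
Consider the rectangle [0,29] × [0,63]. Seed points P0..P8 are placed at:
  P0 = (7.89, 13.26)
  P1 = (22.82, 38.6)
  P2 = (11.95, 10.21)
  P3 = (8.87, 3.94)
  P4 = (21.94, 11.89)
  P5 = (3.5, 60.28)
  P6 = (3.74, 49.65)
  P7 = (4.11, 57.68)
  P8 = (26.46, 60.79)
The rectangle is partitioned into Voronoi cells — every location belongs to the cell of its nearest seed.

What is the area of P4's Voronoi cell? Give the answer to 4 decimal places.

1. box [0,29]×[0,63]: [(0, 0) (29, 0) (29, 63) (0, 63)]
2. ⊥bis P4·P0 via (14.915,12.575): [(13.6888, 0) (29, 0) (29, 63) (19.8319, 63)]  |A|=771.0976
3. ⊥bis P4·P1 via (22.38,25.245): [(16.1704, 25.4496) (13.6888, 0) (29, 0) (29, 25.0269)]  |A|=355.3742
4. ⊥bis P4·P2 via (16.945,11.05): [(16.1704, 25.4496) (15.5659, 19.2506) (18.8033, 0) (29, 0) (29, 25.0269)]  |A|=306.1464
5. ⊥bis P4·P3 via (15.405,7.915): [(16.1704, 25.4496) (15.5659, 19.2506) (18.2621, 3.2178) (20.2194, 0) (29, 0) (29, 25.0269)]  |A|=303.8679
6. ⊥bis P4·P5 via (12.72,36.085): [(16.1704, 25.4496) (15.5659, 19.2506) (18.2621, 3.2178) (20.2194, 0) (29, 0) (29, 25.0269)]  |A|=303.8679
7. ⊥bis P4·P6 via (12.84,30.77): [(16.1704, 25.4496) (15.5659, 19.2506) (18.2621, 3.2178) (20.2194, 0) (29, 0) (29, 25.0269)]  |A|=303.8679
8. ⊥bis P4·P7 via (13.025,34.785): [(16.1704, 25.4496) (15.5659, 19.2506) (18.2621, 3.2178) (20.2194, 0) (29, 0) (29, 25.0269)]  |A|=303.8679
9. ⊥bis P4·P8 via (24.2,36.34): [(16.1704, 25.4496) (15.5659, 19.2506) (18.2621, 3.2178) (20.2194, 0) (29, 0) (29, 25.0269)]  |A|=303.8679
10. canonical 6-gon: [(16.1704, 25.4496) (15.5659, 19.2506) (18.2621, 3.2178) (20.2194, 0) (29, 0) (29, 25.0269)]
11. shoelace: 303.8679

Area of P4's cell: 303.8679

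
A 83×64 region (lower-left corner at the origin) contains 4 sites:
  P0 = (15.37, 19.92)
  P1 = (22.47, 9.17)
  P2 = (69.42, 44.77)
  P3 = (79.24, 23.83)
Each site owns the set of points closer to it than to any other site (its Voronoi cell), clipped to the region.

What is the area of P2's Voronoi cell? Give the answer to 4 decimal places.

1. box [0,83]×[0,64]: [(0, 0) (83, 0) (83, 64) (0, 64)]
2. ⊥bis P2·P0 via (42.395,32.345): [(57.2659, 0) (83, 0) (83, 64) (27.8413, 64)]  |A|=2588.5685
3. ⊥bis P2·P1 via (45.945,26.97): [(43.2046, 30.5841) (66.3951, 0) (83, 0) (83, 64) (27.8413, 64)]  |A|=2448.9646
4. ⊥bis P2·P3 via (74.33,34.3): [(43.2046, 30.5841) (49.2907, 22.5576) (83, 38.3659) (83, 64) (27.8413, 64)]  |A|=1615.0381
5. canonical 5-gon: [(43.2046, 30.5841) (49.2907, 22.5576) (83, 38.3659) (83, 64) (27.8413, 64)]
6. shoelace: 1615.0381

Area of P2's cell: 1615.0381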